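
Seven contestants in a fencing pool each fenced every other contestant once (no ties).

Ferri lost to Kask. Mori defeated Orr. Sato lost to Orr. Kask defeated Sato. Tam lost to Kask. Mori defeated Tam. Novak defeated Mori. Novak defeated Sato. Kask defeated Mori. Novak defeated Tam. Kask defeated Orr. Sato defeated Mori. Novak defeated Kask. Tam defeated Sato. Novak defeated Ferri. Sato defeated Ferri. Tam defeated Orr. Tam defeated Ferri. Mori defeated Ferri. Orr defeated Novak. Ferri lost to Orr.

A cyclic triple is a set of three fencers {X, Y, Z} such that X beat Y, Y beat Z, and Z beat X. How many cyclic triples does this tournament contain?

Win totals: Novak 5, Kask 5, Tam 3, Mori 3, Ferri 0, Orr 3, Sato 2.
A fencer with w wins dominates both others in C(w,2) triples; summing gives 10 + 10 + 3 + 3 + 0 + 3 + 1 = 30 transitive triples.
Total triples C(7,3) = 35, so cyclic triples = 35 − 30 = 5.

5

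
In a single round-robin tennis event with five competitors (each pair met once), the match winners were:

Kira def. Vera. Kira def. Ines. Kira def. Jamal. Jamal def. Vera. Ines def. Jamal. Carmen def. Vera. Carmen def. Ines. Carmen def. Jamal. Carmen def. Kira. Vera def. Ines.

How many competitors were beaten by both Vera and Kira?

Vera beat: Ines.
Kira beat: Ines, Jamal, Vera.
Both beat: Ines — 1.

1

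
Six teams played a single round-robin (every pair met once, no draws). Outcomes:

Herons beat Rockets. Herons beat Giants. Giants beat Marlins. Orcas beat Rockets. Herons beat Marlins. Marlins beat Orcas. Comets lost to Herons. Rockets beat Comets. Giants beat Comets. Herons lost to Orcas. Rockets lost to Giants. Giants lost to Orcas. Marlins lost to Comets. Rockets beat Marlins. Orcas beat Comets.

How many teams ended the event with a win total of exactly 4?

2

Win totals: Comets 1, Herons 4, Orcas 4, Rockets 2, Giants 3, Marlins 1.
Exactly 4: Herons, Orcas — 2 teams.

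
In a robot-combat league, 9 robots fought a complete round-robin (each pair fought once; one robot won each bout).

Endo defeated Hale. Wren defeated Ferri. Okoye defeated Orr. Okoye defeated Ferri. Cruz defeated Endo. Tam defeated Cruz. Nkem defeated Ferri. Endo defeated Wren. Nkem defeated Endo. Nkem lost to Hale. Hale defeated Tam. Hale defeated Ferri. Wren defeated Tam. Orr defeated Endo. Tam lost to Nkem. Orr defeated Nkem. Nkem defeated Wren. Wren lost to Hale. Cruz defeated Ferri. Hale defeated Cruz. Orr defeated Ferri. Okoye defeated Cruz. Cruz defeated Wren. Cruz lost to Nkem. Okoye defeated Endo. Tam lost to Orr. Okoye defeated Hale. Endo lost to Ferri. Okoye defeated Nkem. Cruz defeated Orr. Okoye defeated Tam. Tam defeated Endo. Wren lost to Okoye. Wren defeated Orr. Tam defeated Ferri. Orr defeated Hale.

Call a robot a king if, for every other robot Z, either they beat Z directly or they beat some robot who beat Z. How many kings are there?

1

Okoye reaches everyone (king).
Wren cannot reach Okoye in two steps.
Ferri cannot reach Okoye, Nkem, Orr, Tam, Cruz in two steps.
Nkem cannot reach Okoye in two steps.
Orr cannot reach Okoye in two steps.
Hale cannot reach Okoye in two steps.
Tam cannot reach Okoye, Nkem in two steps.
Cruz cannot reach Okoye in two steps.
Endo cannot reach Okoye in two steps.
Kings: Okoye — 1.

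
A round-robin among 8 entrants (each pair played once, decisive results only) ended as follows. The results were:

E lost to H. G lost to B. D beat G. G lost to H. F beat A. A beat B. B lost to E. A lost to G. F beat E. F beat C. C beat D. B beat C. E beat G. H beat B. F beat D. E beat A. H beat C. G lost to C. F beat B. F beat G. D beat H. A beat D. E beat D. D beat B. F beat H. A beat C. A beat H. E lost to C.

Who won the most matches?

F

Win totals: A 4, B 2, C 3, D 3, E 4, F 7, G 1, H 4.
F leads with 7 wins (next highest: 4).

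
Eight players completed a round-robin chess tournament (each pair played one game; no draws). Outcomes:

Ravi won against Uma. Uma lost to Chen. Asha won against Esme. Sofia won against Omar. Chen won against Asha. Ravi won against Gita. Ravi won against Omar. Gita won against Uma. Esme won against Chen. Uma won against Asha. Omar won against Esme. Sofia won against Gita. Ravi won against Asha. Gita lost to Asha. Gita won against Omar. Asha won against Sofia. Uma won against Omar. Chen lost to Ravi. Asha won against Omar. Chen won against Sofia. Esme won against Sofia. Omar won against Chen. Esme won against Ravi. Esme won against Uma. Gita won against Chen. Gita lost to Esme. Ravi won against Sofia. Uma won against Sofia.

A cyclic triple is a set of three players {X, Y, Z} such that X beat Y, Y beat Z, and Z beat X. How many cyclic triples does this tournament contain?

14

Win totals: Uma 3, Omar 2, Chen 3, Esme 5, Asha 4, Ravi 6, Gita 3, Sofia 2.
A player with w wins dominates both others in C(w,2) triples; summing gives 3 + 1 + 3 + 10 + 6 + 15 + 3 + 1 = 42 transitive triples.
Total triples C(8,3) = 56, so cyclic triples = 56 − 42 = 14.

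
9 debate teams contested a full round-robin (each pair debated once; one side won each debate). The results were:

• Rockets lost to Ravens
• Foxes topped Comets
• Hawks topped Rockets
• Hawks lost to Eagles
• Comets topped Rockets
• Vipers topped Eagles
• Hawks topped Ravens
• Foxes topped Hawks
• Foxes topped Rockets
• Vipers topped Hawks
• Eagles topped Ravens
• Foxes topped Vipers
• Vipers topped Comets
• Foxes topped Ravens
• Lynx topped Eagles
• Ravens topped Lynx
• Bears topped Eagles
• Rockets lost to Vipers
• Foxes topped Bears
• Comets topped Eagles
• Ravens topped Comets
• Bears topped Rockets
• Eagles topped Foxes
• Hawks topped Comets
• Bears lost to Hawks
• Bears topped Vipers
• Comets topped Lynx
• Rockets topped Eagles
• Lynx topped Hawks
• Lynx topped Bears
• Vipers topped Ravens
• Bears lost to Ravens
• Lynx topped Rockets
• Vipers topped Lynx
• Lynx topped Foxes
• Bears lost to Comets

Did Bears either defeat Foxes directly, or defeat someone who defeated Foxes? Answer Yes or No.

Bears did not beat Foxes directly.
Bears beat Vipers, Rockets, Eagles. Of those, Eagles beat Foxes.

Yes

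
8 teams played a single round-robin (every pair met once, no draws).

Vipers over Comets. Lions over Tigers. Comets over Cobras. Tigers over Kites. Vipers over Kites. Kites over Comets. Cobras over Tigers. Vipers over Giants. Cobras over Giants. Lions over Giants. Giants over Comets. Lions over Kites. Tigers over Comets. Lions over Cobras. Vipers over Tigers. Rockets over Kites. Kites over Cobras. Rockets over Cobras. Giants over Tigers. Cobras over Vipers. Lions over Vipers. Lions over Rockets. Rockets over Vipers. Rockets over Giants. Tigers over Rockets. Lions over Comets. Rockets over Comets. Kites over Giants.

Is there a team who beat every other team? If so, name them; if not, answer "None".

Lions

Lions has 7 wins out of 7 opponents — a perfect record.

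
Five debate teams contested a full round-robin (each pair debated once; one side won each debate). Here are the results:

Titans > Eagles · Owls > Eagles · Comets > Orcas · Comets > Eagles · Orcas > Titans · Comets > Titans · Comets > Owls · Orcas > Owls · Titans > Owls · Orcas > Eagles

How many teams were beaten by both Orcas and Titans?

2

Orcas beat: Eagles, Owls, Titans.
Titans beat: Eagles, Owls.
Both beat: Eagles, Owls — 2.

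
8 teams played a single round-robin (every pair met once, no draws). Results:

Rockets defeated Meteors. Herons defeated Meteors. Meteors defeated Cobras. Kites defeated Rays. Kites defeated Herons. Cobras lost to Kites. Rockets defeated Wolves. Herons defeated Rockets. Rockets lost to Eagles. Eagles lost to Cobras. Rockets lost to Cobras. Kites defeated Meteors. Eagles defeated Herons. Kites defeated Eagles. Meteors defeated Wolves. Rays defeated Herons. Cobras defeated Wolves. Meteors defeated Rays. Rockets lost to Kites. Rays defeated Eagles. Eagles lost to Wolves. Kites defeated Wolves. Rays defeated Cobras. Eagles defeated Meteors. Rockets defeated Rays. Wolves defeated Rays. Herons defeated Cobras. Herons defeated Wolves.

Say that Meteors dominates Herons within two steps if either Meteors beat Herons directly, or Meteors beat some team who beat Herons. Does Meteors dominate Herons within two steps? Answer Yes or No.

Yes

Meteors did not beat Herons directly.
Meteors beat Rays, Cobras, Wolves. Of those, Rays beat Herons.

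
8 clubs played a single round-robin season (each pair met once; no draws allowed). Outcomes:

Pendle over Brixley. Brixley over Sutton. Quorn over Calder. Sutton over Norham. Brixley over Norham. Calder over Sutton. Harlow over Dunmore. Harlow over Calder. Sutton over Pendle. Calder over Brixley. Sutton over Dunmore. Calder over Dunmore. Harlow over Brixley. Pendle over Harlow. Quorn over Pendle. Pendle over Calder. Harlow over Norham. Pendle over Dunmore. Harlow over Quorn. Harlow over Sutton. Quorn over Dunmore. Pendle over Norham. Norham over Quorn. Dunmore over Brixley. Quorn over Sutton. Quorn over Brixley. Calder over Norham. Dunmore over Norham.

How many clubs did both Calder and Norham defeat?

Calder beat: Sutton, Norham, Dunmore, Brixley.
Norham beat: Quorn.
No one was beaten by both.

0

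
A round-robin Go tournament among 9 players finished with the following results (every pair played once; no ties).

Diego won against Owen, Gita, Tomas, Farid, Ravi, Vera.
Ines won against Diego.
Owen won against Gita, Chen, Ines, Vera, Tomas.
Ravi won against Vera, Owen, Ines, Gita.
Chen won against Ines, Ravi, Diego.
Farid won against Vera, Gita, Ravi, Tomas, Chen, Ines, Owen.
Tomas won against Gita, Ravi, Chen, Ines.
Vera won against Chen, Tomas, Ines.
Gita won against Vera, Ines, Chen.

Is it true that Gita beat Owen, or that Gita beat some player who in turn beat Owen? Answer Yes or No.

No

Gita did not beat Owen directly.
Gita beat Vera, Ines, Chen, but each of them lost to Owen. No two-step path.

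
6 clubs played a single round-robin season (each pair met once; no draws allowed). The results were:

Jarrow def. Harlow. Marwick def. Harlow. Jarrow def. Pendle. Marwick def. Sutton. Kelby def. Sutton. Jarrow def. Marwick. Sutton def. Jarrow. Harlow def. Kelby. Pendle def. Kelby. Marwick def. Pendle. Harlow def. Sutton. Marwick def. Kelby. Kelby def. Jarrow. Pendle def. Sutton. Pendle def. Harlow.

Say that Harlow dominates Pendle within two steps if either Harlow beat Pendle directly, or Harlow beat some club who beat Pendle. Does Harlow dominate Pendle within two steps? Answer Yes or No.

Harlow did not beat Pendle directly.
Harlow beat Kelby, Sutton, but each of them lost to Pendle. No two-step path.

No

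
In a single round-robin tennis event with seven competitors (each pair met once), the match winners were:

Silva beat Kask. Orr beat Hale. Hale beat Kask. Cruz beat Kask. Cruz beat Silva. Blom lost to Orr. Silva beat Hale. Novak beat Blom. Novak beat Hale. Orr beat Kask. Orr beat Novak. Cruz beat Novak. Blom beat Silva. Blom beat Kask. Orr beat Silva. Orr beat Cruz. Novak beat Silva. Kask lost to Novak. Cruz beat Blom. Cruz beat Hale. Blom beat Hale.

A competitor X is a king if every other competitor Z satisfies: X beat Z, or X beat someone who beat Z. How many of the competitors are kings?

Novak cannot reach Orr, Cruz in two steps.
Blom cannot reach Novak, Orr, Cruz in two steps.
Orr reaches everyone (king).
Kask cannot reach Novak, Blom, Orr, Hale, Cruz, Silva in two steps.
Hale cannot reach Novak, Blom, Orr, Cruz, Silva in two steps.
Cruz cannot reach Orr in two steps.
Silva cannot reach Novak, Blom, Orr, Cruz in two steps.
Kings: Orr — 1.

1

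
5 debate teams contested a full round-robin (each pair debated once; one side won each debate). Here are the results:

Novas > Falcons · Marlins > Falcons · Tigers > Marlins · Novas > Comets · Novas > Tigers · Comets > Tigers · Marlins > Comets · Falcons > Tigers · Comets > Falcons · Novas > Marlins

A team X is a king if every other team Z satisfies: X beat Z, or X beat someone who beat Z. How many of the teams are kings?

1

Comets cannot reach Novas in two steps.
Marlins cannot reach Novas in two steps.
Tigers cannot reach Novas in two steps.
Falcons cannot reach Comets, Novas in two steps.
Novas reaches everyone (king).
Kings: Novas — 1.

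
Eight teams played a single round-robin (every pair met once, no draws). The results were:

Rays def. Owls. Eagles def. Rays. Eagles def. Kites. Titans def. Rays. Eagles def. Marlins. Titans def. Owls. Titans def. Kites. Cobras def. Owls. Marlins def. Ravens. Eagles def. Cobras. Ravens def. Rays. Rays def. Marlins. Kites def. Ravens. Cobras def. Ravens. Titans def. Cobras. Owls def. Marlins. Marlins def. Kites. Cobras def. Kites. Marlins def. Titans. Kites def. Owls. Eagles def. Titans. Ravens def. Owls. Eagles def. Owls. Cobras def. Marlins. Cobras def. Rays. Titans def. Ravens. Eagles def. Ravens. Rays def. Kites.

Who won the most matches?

Eagles

Win totals: Cobras 5, Rays 3, Ravens 2, Marlins 3, Titans 5, Kites 2, Eagles 7, Owls 1.
Eagles leads with 7 wins (next highest: 5).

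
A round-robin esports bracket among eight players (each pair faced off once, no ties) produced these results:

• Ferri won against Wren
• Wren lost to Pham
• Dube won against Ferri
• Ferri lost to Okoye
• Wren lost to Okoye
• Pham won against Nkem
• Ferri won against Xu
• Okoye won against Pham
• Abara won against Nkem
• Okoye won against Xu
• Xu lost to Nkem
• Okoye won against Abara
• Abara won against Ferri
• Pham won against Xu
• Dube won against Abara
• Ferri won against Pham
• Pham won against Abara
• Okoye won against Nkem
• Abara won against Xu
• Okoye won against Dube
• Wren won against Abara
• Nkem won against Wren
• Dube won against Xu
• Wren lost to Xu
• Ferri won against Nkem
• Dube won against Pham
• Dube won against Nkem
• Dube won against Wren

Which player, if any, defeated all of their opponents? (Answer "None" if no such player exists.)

Okoye

Okoye has 7 wins out of 7 opponents — a perfect record.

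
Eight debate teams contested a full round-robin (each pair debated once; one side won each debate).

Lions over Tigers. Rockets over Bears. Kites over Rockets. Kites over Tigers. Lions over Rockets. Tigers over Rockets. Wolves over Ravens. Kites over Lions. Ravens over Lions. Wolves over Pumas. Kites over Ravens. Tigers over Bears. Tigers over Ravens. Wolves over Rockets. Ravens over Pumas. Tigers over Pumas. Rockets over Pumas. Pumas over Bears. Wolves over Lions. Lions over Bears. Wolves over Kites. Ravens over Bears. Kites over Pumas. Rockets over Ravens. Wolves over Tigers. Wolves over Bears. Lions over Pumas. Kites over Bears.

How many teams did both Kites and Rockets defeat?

3

Kites beat: Bears, Pumas, Lions, Rockets, Ravens, Tigers.
Rockets beat: Bears, Pumas, Ravens.
Both beat: Bears, Pumas, Ravens — 3.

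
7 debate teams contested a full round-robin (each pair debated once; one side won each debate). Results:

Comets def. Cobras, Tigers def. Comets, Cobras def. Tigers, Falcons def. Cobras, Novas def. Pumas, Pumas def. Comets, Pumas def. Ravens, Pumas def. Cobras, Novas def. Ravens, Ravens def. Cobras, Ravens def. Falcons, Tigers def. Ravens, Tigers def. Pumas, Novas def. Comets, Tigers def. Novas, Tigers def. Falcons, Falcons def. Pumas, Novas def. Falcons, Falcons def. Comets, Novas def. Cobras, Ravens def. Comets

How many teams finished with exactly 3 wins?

3

Win totals: Cobras 1, Novas 5, Falcons 3, Pumas 3, Comets 1, Tigers 5, Ravens 3.
Exactly 3: Falcons, Pumas, Ravens — 3 teams.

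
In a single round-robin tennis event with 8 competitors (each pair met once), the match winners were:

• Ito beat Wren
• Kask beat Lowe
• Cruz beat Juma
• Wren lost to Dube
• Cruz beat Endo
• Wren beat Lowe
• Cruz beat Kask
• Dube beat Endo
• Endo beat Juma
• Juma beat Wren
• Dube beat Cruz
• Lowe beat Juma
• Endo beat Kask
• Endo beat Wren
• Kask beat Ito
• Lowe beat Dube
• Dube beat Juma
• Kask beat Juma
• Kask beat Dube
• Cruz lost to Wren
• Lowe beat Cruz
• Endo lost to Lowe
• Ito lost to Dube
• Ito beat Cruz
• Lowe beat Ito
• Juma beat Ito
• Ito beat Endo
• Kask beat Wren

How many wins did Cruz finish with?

Cruz's results: beat Juma, Kask, Endo; lost to Ito, Dube, Wren, Lowe.
That is 3 wins.

3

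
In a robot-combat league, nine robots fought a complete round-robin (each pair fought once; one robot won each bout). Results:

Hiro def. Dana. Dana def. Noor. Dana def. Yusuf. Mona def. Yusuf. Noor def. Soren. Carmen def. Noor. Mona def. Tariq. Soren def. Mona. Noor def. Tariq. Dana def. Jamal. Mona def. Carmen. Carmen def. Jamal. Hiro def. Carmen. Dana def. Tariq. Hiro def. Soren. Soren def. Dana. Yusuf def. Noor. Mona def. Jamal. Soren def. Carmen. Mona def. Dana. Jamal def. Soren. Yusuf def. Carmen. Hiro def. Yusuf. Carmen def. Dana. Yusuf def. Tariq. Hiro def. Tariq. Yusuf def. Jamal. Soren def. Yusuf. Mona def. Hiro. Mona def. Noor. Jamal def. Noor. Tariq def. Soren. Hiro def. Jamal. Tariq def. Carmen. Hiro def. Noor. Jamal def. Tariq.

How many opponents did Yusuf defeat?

4

Yusuf's results: beat Jamal, Noor, Carmen, Tariq; lost to Hiro, Mona, Soren, Dana.
That is 4 wins.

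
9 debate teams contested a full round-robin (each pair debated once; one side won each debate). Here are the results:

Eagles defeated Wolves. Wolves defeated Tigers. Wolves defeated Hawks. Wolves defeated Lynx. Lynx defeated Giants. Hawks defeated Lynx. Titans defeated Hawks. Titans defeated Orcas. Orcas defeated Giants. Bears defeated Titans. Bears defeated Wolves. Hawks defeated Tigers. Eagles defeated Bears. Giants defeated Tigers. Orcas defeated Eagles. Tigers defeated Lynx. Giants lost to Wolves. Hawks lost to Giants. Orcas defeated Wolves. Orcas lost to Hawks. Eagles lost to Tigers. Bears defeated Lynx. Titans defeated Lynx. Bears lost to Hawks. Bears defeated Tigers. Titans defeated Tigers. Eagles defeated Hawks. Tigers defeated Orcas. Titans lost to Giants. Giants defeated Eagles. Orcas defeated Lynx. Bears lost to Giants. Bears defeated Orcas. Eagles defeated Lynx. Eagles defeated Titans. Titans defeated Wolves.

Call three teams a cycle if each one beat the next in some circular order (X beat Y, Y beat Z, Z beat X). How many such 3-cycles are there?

23

Win totals: Giants 5, Hawks 4, Lynx 1, Eagles 5, Bears 5, Tigers 3, Orcas 4, Titans 5, Wolves 4.
A team with w wins dominates both others in C(w,2) triples; summing gives 10 + 6 + 0 + 10 + 10 + 3 + 6 + 10 + 6 = 61 transitive triples.
Total triples C(9,3) = 84, so cyclic triples = 84 − 61 = 23.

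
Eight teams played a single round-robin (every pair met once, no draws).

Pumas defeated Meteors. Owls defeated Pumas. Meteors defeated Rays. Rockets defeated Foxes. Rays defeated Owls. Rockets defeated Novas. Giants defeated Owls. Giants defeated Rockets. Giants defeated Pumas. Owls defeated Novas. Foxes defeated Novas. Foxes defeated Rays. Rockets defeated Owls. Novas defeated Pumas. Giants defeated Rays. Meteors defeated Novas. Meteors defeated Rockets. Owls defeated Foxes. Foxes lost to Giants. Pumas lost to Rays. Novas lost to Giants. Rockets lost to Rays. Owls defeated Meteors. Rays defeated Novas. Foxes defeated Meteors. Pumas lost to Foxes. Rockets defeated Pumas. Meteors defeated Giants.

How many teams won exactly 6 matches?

Win totals: Foxes 4, Novas 1, Meteors 4, Giants 6, Rays 4, Pumas 1, Owls 4, Rockets 4.
Exactly 6: Giants — 1 team.

1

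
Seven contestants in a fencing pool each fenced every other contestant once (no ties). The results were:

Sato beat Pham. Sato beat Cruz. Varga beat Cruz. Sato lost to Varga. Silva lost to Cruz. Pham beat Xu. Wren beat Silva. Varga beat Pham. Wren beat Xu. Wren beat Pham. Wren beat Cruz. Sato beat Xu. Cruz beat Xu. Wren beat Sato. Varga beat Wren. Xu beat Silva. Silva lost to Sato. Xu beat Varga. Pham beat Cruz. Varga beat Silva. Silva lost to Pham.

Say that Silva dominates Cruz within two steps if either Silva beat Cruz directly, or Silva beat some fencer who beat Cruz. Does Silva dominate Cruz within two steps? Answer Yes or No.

Silva did not beat Cruz directly.
Silva beat no one, so there is no intermediate fencer.

No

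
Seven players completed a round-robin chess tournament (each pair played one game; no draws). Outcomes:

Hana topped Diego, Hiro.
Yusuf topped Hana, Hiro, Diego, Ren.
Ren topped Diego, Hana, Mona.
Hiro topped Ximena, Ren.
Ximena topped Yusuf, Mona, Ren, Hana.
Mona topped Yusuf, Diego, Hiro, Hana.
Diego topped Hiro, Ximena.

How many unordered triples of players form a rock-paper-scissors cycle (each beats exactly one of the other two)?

11

Win totals: Ximena 4, Yusuf 4, Hana 2, Diego 2, Mona 4, Hiro 2, Ren 3.
A player with w wins dominates both others in C(w,2) triples; summing gives 6 + 6 + 1 + 1 + 6 + 1 + 3 = 24 transitive triples.
Total triples C(7,3) = 35, so cyclic triples = 35 − 24 = 11.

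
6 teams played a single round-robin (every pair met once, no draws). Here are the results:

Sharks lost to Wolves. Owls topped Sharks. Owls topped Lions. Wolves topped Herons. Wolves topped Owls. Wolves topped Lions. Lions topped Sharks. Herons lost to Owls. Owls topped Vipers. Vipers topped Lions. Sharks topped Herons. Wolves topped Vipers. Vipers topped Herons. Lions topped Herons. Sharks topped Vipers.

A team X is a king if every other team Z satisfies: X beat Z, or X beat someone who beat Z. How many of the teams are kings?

Herons cannot reach Wolves, Lions, Sharks, Vipers, Owls in two steps.
Wolves reaches everyone (king).
Lions cannot reach Wolves, Owls in two steps.
Sharks cannot reach Wolves, Owls in two steps.
Vipers cannot reach Wolves, Owls in two steps.
Owls cannot reach Wolves in two steps.
Kings: Wolves — 1.

1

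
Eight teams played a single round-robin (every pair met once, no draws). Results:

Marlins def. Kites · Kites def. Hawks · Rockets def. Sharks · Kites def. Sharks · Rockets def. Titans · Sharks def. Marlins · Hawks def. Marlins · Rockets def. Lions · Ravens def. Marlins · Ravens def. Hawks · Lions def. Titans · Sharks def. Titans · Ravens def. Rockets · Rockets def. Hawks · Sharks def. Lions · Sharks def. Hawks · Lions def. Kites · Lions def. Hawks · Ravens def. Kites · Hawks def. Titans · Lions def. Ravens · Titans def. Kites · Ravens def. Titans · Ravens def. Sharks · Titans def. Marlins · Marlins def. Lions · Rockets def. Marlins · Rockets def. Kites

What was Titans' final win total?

Titans' results: beat Marlins, Kites; lost to Sharks, Ravens, Rockets, Hawks, Lions.
That is 2 wins.

2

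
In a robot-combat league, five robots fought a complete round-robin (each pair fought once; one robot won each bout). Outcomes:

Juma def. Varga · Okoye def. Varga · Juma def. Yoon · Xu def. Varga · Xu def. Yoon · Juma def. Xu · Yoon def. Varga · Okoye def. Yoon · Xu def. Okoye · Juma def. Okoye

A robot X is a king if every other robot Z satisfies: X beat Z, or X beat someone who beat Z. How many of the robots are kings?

Okoye cannot reach Xu, Juma in two steps.
Varga cannot reach Okoye, Xu, Juma, Yoon in two steps.
Xu cannot reach Juma in two steps.
Juma reaches everyone (king).
Yoon cannot reach Okoye, Xu, Juma in two steps.
Kings: Juma — 1.

1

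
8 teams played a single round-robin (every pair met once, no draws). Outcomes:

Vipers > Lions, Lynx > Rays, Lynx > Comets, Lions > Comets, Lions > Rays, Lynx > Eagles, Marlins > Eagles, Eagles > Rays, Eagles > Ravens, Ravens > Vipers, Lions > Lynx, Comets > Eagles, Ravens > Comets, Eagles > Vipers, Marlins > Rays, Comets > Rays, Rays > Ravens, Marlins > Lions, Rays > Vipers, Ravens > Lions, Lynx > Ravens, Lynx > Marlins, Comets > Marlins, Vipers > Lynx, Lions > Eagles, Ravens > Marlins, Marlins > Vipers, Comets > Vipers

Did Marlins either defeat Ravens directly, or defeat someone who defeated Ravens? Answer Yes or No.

Yes

Marlins did not beat Ravens directly.
Marlins beat Vipers, Lions, Eagles, Rays. Of those, Eagles beat Ravens.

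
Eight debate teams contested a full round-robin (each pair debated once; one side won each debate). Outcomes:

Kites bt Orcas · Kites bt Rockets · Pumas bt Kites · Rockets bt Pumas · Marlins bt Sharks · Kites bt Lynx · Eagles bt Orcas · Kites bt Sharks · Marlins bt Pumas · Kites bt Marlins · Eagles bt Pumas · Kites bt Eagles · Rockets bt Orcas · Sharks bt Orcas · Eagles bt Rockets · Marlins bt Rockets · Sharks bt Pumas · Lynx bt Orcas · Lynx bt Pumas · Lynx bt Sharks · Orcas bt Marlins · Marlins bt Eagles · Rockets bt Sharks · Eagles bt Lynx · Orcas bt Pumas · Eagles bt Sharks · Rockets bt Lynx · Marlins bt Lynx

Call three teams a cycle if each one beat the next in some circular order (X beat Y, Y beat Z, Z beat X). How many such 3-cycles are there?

10

Win totals: Rockets 4, Pumas 1, Lynx 3, Eagles 5, Marlins 5, Orcas 2, Kites 6, Sharks 2.
A team with w wins dominates both others in C(w,2) triples; summing gives 6 + 0 + 3 + 10 + 10 + 1 + 15 + 1 = 46 transitive triples.
Total triples C(8,3) = 56, so cyclic triples = 56 − 46 = 10.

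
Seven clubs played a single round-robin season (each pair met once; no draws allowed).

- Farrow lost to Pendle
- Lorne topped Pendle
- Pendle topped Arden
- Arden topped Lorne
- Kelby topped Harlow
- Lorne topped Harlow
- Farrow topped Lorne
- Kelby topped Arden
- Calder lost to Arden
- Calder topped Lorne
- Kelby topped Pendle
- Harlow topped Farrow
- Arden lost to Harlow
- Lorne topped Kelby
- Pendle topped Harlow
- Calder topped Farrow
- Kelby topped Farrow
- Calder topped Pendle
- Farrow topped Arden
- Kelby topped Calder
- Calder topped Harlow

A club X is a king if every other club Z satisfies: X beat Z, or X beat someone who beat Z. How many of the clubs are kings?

Calder reaches everyone (king).
Arden reaches everyone (king).
Farrow reaches everyone (king).
Kelby reaches everyone (king).
Harlow cannot reach Kelby, Pendle in two steps.
Lorne reaches everyone (king).
Pendle cannot reach Kelby in two steps.
Kings: Calder, Arden, Farrow, Kelby, Lorne — 5.

5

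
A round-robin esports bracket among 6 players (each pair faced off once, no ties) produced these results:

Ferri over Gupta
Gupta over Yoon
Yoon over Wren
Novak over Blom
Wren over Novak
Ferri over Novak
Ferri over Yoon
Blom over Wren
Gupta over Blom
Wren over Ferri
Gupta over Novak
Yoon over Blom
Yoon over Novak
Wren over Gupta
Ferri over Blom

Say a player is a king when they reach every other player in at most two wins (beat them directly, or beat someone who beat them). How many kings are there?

3

Yoon reaches everyone (king).
Ferri reaches everyone (king).
Blom cannot reach Yoon in two steps.
Wren reaches everyone (king).
Novak cannot reach Yoon, Ferri, Gupta in two steps.
Gupta cannot reach Ferri in two steps.
Kings: Yoon, Ferri, Wren — 3.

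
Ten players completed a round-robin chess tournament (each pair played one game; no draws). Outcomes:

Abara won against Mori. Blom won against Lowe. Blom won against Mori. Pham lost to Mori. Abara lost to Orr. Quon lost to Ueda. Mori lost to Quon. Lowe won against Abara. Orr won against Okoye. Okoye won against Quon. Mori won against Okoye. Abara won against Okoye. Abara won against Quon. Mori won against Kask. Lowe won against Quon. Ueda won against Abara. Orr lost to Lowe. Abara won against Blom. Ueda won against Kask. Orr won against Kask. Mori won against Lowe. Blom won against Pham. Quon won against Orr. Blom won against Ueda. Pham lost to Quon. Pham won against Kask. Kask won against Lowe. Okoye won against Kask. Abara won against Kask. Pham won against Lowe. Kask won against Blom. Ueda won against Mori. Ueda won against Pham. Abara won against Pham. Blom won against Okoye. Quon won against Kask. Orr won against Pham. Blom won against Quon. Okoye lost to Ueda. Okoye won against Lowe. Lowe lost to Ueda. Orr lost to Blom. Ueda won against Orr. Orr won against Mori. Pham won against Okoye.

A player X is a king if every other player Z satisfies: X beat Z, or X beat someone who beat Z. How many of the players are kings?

4

Pham cannot reach Ueda, Mori in two steps.
Abara reaches everyone (king).
Ueda reaches everyone (king).
Orr cannot reach Ueda in two steps.
Okoye cannot reach Ueda in two steps.
Mori cannot reach Ueda in two steps.
Lowe cannot reach Ueda in two steps.
Blom reaches everyone (king).
Quon cannot reach Ueda in two steps.
Kask reaches everyone (king).
Kings: Abara, Ueda, Blom, Kask — 4.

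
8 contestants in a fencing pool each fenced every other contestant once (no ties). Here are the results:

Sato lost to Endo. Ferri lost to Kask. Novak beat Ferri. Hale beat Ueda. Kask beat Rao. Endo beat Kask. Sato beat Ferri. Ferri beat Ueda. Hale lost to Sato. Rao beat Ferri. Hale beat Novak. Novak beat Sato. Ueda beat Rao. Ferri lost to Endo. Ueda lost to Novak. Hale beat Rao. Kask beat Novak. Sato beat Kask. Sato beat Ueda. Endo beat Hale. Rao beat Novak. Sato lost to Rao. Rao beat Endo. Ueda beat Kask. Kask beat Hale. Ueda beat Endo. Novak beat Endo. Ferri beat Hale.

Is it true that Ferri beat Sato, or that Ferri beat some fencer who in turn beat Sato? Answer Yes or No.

No

Ferri did not beat Sato directly.
Ferri beat Hale, Ueda, but each of them lost to Sato. No two-step path.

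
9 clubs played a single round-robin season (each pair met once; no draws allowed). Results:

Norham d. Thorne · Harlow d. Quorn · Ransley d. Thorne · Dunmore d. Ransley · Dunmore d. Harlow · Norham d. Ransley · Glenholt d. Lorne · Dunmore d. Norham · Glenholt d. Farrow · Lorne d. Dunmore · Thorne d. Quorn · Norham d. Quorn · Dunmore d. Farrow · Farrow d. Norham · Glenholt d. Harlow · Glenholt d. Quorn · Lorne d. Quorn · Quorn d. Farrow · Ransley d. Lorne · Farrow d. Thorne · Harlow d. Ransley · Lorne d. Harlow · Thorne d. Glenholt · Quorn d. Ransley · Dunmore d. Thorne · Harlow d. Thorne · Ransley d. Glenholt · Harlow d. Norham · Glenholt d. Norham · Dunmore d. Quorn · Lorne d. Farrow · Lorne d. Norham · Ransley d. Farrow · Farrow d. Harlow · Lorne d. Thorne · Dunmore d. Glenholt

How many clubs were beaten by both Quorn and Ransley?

Quorn beat: Farrow, Ransley.
Ransley beat: Farrow, Thorne, Glenholt, Lorne.
Both beat: Farrow — 1.

1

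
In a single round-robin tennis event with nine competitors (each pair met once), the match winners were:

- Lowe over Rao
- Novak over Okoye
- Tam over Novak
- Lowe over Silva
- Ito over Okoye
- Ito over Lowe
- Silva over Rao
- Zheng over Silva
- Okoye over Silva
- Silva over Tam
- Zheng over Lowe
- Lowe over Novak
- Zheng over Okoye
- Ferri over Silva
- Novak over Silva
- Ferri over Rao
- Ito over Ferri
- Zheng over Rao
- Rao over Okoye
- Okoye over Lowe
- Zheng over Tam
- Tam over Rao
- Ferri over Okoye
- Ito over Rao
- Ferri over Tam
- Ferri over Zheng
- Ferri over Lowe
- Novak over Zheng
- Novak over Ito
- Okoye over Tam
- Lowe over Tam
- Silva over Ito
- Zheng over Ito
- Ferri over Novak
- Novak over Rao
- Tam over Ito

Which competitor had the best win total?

Win totals: Silva 3, Ito 4, Tam 3, Rao 1, Lowe 4, Zheng 6, Okoye 3, Novak 5, Ferri 7.
Ferri leads with 7 wins (next highest: 6).

Ferri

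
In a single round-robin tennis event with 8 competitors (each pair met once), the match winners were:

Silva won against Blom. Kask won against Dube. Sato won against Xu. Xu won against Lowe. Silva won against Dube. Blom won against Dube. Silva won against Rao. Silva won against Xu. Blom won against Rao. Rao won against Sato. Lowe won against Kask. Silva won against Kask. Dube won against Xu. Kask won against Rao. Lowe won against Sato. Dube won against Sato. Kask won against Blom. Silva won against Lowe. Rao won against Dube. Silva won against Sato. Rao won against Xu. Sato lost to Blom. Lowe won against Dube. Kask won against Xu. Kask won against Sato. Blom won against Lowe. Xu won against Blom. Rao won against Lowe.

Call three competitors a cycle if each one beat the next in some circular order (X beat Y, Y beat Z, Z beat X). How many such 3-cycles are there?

Win totals: Blom 4, Dube 2, Xu 2, Kask 5, Sato 1, Silva 7, Lowe 3, Rao 4.
A competitor with w wins dominates both others in C(w,2) triples; summing gives 6 + 1 + 1 + 10 + 0 + 21 + 3 + 6 = 48 transitive triples.
Total triples C(8,3) = 56, so cyclic triples = 56 − 48 = 8.

8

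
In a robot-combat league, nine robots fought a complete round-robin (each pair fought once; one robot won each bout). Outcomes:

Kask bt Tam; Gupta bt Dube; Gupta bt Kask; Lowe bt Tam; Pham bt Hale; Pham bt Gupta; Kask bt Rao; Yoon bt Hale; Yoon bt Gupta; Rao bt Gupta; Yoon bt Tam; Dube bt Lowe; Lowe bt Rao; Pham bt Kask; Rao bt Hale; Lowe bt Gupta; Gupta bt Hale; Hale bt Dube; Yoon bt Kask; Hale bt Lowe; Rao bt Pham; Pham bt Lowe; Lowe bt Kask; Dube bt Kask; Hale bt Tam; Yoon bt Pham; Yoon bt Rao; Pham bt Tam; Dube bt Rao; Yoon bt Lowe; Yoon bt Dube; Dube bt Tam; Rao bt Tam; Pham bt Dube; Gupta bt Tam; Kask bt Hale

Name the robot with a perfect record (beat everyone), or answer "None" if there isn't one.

Yoon

Yoon has 8 wins out of 8 opponents — a perfect record.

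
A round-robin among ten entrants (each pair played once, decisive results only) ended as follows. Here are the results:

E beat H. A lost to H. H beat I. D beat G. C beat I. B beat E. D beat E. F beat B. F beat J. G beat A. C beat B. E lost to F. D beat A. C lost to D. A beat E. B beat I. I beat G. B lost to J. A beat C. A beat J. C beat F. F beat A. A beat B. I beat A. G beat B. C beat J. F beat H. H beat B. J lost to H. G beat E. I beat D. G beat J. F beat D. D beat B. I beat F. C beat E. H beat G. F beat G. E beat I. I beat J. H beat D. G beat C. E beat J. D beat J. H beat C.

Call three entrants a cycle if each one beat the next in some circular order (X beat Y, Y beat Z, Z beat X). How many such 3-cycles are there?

23

Win totals: A 4, B 2, C 5, D 6, E 3, F 7, G 5, H 7, I 5, J 1.
An entrant with w wins dominates both others in C(w,2) triples; summing gives 6 + 1 + 10 + 15 + 3 + 21 + 10 + 21 + 10 + 0 = 97 transitive triples.
Total triples C(10,3) = 120, so cyclic triples = 120 − 97 = 23.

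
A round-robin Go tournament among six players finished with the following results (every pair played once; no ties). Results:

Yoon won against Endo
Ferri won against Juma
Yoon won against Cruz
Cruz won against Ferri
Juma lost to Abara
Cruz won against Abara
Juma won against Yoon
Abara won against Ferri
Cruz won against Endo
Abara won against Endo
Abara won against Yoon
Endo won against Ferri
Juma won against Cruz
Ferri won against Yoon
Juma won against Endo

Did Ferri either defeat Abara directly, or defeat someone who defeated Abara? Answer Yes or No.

Ferri did not beat Abara directly.
Ferri beat Yoon, Juma, but each of them lost to Abara. No two-step path.

No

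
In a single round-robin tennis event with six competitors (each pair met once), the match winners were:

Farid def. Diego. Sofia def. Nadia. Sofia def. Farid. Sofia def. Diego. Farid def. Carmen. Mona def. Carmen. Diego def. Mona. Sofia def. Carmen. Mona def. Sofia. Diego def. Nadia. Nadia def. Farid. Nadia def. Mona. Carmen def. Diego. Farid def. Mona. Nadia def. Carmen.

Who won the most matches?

Win totals: Mona 2, Farid 3, Nadia 3, Carmen 1, Sofia 4, Diego 2.
Sofia leads with 4 wins (next highest: 3).

Sofia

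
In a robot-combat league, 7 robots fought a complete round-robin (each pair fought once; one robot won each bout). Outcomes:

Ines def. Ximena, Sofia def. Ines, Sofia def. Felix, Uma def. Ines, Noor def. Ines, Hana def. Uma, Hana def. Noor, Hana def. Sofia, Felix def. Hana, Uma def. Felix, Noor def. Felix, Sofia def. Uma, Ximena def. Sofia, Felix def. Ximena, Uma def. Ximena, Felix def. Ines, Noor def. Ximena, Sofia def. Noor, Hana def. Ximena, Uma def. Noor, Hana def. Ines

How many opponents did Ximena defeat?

Ximena's results: beat Sofia; lost to Ines, Noor, Hana, Felix, Uma.
That is 1 win.

1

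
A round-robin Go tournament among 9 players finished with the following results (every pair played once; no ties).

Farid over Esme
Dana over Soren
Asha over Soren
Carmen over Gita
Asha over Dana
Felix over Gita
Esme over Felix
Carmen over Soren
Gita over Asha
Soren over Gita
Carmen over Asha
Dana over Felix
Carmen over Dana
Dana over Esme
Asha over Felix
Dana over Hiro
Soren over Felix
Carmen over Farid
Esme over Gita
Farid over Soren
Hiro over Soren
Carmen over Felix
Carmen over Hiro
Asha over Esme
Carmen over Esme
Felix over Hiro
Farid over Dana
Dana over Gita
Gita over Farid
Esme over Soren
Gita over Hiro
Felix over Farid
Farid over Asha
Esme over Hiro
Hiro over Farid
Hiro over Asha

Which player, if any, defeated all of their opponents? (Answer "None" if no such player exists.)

Carmen

Carmen has 8 wins out of 8 opponents — a perfect record.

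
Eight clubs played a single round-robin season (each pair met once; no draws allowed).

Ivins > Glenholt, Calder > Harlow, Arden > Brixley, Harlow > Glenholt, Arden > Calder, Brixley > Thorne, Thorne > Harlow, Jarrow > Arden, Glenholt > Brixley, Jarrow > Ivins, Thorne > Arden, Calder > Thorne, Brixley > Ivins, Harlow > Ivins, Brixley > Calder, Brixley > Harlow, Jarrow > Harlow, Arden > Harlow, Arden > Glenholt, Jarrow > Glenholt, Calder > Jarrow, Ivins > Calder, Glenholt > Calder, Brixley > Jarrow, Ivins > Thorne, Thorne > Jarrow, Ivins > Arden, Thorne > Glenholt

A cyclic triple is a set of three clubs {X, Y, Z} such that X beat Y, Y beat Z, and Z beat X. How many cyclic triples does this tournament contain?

Win totals: Brixley 5, Thorne 4, Ivins 4, Glenholt 2, Arden 4, Jarrow 4, Harlow 2, Calder 3.
A club with w wins dominates both others in C(w,2) triples; summing gives 10 + 6 + 6 + 1 + 6 + 6 + 1 + 3 = 39 transitive triples.
Total triples C(8,3) = 56, so cyclic triples = 56 − 39 = 17.

17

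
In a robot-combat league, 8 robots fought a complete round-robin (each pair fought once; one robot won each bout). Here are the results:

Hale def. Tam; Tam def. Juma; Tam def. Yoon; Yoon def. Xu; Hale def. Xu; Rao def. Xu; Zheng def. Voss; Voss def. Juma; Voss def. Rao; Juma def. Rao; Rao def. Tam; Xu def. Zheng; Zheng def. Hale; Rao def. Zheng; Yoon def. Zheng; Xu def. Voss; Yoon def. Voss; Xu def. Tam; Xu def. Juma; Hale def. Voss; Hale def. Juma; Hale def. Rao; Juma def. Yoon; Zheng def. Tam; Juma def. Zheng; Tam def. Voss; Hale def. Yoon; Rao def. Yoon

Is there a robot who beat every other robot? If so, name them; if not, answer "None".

Highest win total is Hale with 6 (out of 7 possible).
Hale lost to Zheng, so no robot went undefeated.

None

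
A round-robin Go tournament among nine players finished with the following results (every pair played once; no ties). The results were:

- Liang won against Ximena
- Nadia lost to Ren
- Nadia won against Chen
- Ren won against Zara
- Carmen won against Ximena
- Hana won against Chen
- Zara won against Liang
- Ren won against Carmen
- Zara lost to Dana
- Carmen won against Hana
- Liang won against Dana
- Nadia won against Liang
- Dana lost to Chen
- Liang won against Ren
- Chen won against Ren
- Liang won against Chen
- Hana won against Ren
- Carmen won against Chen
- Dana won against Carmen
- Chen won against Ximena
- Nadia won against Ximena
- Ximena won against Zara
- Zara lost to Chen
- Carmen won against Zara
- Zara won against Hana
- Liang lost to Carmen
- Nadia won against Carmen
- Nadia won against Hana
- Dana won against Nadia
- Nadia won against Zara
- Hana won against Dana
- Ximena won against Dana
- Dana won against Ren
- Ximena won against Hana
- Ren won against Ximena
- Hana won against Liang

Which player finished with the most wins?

Win totals: Ren 4, Hana 4, Carmen 5, Ximena 3, Zara 2, Liang 4, Dana 4, Nadia 6, Chen 4.
Nadia leads with 6 wins (next highest: 5).

Nadia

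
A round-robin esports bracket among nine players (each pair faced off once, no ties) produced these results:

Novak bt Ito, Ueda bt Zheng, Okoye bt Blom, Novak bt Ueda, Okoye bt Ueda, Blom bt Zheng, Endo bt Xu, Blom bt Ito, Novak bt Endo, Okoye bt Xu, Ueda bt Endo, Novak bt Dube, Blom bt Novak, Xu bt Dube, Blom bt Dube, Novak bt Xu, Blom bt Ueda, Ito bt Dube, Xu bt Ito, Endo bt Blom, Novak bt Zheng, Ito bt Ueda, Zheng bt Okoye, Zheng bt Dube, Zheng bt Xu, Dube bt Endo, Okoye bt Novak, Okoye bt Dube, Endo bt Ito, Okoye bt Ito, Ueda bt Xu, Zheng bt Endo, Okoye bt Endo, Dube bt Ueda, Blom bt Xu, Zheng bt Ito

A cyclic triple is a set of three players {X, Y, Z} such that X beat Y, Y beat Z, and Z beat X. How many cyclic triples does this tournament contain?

14

Win totals: Dube 2, Xu 2, Zheng 5, Novak 6, Blom 6, Ito 2, Endo 3, Okoye 7, Ueda 3.
A player with w wins dominates both others in C(w,2) triples; summing gives 1 + 1 + 10 + 15 + 15 + 1 + 3 + 21 + 3 = 70 transitive triples.
Total triples C(9,3) = 84, so cyclic triples = 84 − 70 = 14.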